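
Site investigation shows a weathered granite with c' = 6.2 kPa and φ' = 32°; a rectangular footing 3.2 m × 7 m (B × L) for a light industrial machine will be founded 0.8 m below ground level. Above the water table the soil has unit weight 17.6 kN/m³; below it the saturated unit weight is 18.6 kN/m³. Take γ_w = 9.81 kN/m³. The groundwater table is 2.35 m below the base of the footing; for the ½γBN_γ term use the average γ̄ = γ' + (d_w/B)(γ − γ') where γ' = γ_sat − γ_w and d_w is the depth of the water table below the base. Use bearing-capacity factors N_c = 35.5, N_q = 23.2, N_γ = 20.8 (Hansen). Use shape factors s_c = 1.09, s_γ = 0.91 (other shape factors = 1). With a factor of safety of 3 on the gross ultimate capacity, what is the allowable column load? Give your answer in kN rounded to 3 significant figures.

P_all ≈ 7680 kN

q = γ·D_f = 17.6 × 0.8 = 14.08 kPa.
γ' = 8.79 kN/m³; averaging over the depth B below the base, γ̄ = γ' + (d_w/B)(γ − γ') = 15.26 kN/m³.
c·N_c·s_c = 6.2 × 35.5 × 1.09 = 239.91 kPa
q·N_q = 14.08 × 23.2 = 326.66 kPa
0.5·γ·B·N_γ·s_γ = 0.5 × 15.26 × 3.2 × 20.8 × 0.91 = 462.14 kPa
q_ult = 239.91 + 326.66 + 462.14 = 1028.7 kPa.
Gross allowable pressure q_all = 1028.7 / 3 = 342.9 kPa.
Footing area = 22.4 m², so allowable column load = 342.9 × 22.4 = 7681 kN.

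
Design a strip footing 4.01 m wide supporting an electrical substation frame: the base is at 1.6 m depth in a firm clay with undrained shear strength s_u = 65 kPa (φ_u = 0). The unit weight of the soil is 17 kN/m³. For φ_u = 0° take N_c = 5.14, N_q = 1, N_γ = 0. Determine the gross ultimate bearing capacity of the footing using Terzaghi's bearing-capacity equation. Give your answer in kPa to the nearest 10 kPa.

q_ult ≈ 360 kPa

Overburden at base level: q = 17 × 1.6 = 27.2 kPa.
Cohesion term c·N_c = 65 × 5.14 = 334.1 kPa; surcharge term q·N_q = 27.2 × 1 = 27.2 kPa.
q_ult = 334.1 + 27.2 = 361.3 kPa.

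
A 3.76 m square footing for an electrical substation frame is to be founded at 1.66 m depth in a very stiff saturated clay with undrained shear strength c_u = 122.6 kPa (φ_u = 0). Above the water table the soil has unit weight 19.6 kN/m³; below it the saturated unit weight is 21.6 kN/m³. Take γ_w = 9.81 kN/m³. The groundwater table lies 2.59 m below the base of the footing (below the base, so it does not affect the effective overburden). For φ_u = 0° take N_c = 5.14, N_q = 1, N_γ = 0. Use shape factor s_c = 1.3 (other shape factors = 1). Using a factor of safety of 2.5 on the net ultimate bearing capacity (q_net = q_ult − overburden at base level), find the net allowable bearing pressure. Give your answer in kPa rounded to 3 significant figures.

Overburden at base level: q = 19.6 × 1.66 = 32.536 kPa.
Cohesion term c·N_c·s_c = 122.6 × 5.14 × 1.3 = 819.21 kPa; surcharge term q·N_q = 32.536 × 1 = 32.536 kPa.
q_ult = 819.21 + 32.536 = 851.75 kPa.
q_net = 851.75 − 32.536 = 819.21 kPa.
q_all(net) = 819.21 / 2.5 = 327.69 kPa.

q_all(net) ≈ 328 kPa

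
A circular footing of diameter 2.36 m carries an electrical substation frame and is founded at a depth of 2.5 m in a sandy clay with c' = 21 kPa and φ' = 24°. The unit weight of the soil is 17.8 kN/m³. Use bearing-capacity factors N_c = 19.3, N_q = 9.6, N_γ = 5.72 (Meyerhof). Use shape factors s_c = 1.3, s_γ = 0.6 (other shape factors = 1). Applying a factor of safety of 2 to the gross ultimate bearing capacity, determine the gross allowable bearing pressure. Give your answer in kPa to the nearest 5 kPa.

Overburden at base level: q = 17.8 × 2.5 = 44.5 kPa.
Cohesion term c·N_c·s_c = 21 × 19.3 × 1.3 = 526.89 kPa; surcharge term q·N_q = 44.5 × 9.6 = 427.2 kPa; self-weight term 0.5·γ·B·N_γ·s_γ = 0.5 × 17.8 × 2.36 × 5.72 × 0.6 = 72.086 kPa.
q_ult = 526.89 + 427.2 + 72.086 = 1026.2 kPa.
q_all = q_ult / FS = 1026.2 / 2 = 513.09 kPa.

q_all ≈ 515 kPa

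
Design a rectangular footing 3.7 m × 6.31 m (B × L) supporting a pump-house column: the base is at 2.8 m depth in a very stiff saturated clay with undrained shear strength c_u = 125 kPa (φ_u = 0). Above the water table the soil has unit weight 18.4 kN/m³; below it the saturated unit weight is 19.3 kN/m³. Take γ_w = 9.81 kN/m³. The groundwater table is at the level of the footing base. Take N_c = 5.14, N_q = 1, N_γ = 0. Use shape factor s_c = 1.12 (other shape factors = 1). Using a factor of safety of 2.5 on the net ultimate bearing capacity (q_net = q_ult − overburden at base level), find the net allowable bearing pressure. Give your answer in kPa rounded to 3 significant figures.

Overburden at base level: q = 18.4 × 2.8 = 51.52 kPa.
Cohesion term c·N_c·s_c = 125 × 5.14 × 1.12 = 719.6 kPa; surcharge term q·N_q = 51.52 × 1 = 51.52 kPa.
q_ult = 719.6 + 51.52 = 771.12 kPa.
q_net = 771.12 − 51.52 = 719.6 kPa.
q_all(net) = 719.6 / 2.5 = 287.84 kPa.

q_all(net) ≈ 288 kPa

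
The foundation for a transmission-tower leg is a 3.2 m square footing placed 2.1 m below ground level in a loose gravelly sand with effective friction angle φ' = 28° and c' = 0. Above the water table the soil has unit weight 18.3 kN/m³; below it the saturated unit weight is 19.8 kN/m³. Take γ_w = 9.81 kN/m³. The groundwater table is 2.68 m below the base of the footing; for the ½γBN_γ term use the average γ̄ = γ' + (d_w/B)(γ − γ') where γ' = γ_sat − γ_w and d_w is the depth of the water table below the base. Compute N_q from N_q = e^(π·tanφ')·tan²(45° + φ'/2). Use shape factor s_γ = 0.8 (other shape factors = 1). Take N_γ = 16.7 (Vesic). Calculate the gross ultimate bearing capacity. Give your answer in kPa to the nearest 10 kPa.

q_ult ≈ 930 kPa

tan28° = 0.5317, so N_q = e^(π×0.5317)·tan²(59°) = 5.314 × 2.77 = 14.72.
Overburden at base level: q = 18.3 × 2.1 = 38.43 kPa.
The water table is 2.68 m below the base (< B = 3.2 m), so the ½γBN_γ term uses γ̄ = γ' + (d_w/B)(γ − γ') = 9.99 + (2.68/3.2)(18.3 − 9.99) = 16.95 kN/m³.
Surcharge term q·N_q = 38.43 × 14.72 = 565.69 kPa; self-weight term 0.5·γ·B·N_γ·s_γ = 0.5 × 16.95 × 3.2 × 16.7 × 0.8 = 362.32 kPa.
q_ult = 565.69 + 362.32 = 928 kPa.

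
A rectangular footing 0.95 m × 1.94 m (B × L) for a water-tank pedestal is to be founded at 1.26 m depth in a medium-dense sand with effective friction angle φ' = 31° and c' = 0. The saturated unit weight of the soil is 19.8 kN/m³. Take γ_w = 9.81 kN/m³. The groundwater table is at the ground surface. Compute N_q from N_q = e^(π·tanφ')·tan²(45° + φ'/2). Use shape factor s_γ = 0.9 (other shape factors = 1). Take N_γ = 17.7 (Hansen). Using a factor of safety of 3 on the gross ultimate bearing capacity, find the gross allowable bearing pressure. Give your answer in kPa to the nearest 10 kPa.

N_q = e^(π·tan31°)·tan²(60.5°) = 20.63.
γ' = 19.8 − 9.81 = 9.99 kN/m³ (submerged throughout). q = 9.99 × 1.26 = 12.587 kPa; the same γ' applies in the ½γBN_γ term.
q·N_q = 12.587 × 20.631 = 259.69 kPa
0.5·γ·B·N_γ·s_γ = 0.5 × 9.99 × 0.95 × 17.7 × 0.9 = 75.592 kPa
q_ult = 259.69 + 75.592 = 335.28 kPa.
q_all = 335.28 / 3 = 111.76 kPa.

q_all ≈ 110 kPa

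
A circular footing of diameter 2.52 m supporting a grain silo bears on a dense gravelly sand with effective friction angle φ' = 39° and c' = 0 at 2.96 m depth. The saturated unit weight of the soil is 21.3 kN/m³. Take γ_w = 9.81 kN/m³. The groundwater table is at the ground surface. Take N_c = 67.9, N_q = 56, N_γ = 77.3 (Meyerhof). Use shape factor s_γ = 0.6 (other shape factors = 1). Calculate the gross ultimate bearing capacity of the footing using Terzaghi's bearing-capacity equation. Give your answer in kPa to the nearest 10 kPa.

q_ult ≈ 2580 kPa

Water table at ground surface, so effective unit weight γ' = 21.3 − 9.81 = 11.49 kN/m³ is used throughout; overburden q = 11.49 × 2.96 = 34.01 kPa; the same γ' applies in the ½γBN_γ term.
Surcharge term q·N_q = 34.01 × 56 = 1904.6 kPa; self-weight term 0.5·γ·B·N_γ·s_γ = 0.5 × 11.49 × 2.52 × 77.3 × 0.6 = 671.46 kPa.
q_ult = 1904.6 + 671.46 = 2576 kPa.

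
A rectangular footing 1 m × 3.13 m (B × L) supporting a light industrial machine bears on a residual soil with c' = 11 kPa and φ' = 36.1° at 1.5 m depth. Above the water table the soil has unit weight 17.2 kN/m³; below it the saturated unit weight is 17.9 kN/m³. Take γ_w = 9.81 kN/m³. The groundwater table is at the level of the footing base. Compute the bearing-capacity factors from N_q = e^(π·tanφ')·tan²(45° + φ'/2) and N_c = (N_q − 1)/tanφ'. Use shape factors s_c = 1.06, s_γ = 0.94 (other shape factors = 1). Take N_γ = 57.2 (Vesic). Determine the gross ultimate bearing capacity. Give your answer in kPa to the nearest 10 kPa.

tan36.1° = 0.7292, so N_q = e^(π×0.7292)·tan²(63.05°) = 9.884 × 3.869 = 38.24.
N_c = (38.24 − 1)/tan36.1° = 51.06.
Overburden at base level: q = 17.2 × 1.5 = 25.8 kPa.
Below the base the soil is submerged, so the ½γBN_γ term uses γ' = 17.9 − 9.81 = 8.09 kN/m³.
Cohesion term c·N_c·s_c = 11 × 51.062 × 1.06 = 595.39 kPa; surcharge term q·N_q = 25.8 × 38.235 = 986.47 kPa; self-weight term 0.5·γ·B·N_γ·s_γ = 0.5 × 8.09 × 1 × 57.2 × 0.94 = 217.49 kPa.
q_ult = 595.39 + 986.47 + 217.49 = 1799.3 kPa.

q_ult ≈ 1800 kPa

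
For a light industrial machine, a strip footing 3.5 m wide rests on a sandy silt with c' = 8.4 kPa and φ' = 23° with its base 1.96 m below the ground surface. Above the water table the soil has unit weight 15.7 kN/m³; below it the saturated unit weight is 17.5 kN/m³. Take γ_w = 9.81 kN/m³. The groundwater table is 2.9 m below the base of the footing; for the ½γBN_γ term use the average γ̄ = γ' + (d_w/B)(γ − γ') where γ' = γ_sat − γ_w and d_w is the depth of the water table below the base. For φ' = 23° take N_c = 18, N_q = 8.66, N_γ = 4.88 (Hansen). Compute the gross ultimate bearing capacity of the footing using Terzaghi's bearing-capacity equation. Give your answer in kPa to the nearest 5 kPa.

Overburden at base level: q = 15.7 × 1.96 = 30.772 kPa.
The water table is 2.9 m below the base (< B = 3.5 m), so the ½γBN_γ term uses γ̄ = γ' + (d_w/B)(γ − γ') = 7.69 + (2.9/3.5)(15.7 − 7.69) = 14.327 kN/m³.
Cohesion term c·N_c = 8.4 × 18 = 151.2 kPa; surcharge term q·N_q = 30.772 × 8.66 = 266.49 kPa; self-weight term 0.5·γ·B·N_γ = 0.5 × 14.327 × 3.5 × 4.88 = 122.35 kPa.
q_ult = 151.2 + 266.49 + 122.35 = 540.04 kPa.

q_ult ≈ 540 kPa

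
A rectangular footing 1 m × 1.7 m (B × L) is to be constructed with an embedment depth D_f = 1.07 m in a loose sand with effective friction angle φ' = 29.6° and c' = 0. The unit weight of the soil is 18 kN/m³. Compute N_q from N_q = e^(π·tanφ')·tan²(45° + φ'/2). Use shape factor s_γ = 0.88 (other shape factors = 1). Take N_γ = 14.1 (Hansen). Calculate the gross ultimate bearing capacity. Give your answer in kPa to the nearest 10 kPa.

tan29.6° = 0.5681, so N_q = e^(π×0.5681)·tan²(59.8°) = 5.958 × 2.952 = 17.59.
q = γ·D_f = 18 × 1.07 = 19.26 kPa.
q·N_q = 19.26 × 17.588 = 338.74 kPa
0.5·γ·B·N_γ·s_γ = 0.5 × 18 × 1 × 14.1 × 0.88 = 111.67 kPa
q_ult = 338.74 + 111.67 = 450.41 kPa.

q_ult ≈ 450 kPa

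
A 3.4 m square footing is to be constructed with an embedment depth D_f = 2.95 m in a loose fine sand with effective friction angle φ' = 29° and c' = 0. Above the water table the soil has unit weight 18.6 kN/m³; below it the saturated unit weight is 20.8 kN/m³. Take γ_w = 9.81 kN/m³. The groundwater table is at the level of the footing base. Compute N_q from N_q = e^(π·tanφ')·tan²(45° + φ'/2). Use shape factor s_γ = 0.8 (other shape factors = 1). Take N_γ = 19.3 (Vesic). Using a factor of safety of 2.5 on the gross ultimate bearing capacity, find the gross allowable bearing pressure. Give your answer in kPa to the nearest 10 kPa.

N_q = e^(π·tan29°)·tan²(59.5°) = 16.44.
Overburden at base level: q = 18.6 × 2.95 = 54.87 kPa.
Below the base the soil is submerged, so the ½γBN_γ term uses γ' = 20.8 − 9.81 = 10.99 kN/m³.
Surcharge term q·N_q = 54.87 × 16.443 = 902.24 kPa; self-weight term 0.5·γ·B·N_γ·s_γ = 0.5 × 10.99 × 3.4 × 19.3 × 0.8 = 288.47 kPa.
q_ult = 902.24 + 288.47 = 1190.7 kPa.
q_all = 1190.7 / 2.5 = 476.28 kPa.

q_all ≈ 480 kPa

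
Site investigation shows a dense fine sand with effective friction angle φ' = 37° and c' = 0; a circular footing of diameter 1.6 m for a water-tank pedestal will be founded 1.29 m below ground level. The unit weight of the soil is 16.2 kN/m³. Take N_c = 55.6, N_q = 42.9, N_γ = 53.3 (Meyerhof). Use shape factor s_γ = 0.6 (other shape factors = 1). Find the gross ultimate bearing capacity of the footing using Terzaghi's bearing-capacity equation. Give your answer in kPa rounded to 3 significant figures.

q = γ·D_f = 16.2 × 1.29 = 20.898 kPa.
q·N_q = 20.898 × 42.9 = 896.52 kPa
0.5·γ·B·N_γ·s_γ = 0.5 × 16.2 × 1.6 × 53.3 × 0.6 = 414.46 kPa
q_ult = 896.52 + 414.46 = 1311 kPa.

q_ult ≈ 1310 kPa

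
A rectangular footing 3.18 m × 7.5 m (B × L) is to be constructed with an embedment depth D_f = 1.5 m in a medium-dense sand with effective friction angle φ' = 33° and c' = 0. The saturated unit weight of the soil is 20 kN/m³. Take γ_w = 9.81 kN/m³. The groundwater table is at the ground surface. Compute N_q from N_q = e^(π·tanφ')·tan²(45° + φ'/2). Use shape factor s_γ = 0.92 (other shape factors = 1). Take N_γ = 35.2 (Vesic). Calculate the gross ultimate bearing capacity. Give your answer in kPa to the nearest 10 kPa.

tan33° = 0.6494, so N_q = e^(π×0.6494)·tan²(61.5°) = 7.692 × 3.392 = 26.09.
Water table at ground surface, so effective unit weight γ' = 20 − 9.81 = 10.19 kN/m³ is used throughout; overburden q = 10.19 × 1.5 = 15.285 kPa; the same γ' applies in the ½γBN_γ term.
Surcharge term q·N_q = 15.285 × 26.092 = 398.82 kPa; self-weight term 0.5·γ·B·N_γ·s_γ = 0.5 × 10.19 × 3.18 × 35.2 × 0.92 = 524.69 kPa.
q_ult = 398.82 + 524.69 = 923.51 kPa.

q_ult ≈ 920 kPa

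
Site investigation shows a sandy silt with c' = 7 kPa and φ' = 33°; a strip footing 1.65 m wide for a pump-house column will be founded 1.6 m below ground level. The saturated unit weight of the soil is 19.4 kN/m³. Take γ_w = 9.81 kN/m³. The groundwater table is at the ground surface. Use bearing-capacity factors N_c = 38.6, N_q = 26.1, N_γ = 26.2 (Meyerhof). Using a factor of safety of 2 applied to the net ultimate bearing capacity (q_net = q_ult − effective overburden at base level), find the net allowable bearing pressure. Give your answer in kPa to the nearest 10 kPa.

Water table at ground surface, so effective unit weight γ' = 19.4 − 9.81 = 9.59 kN/m³ is used throughout; overburden q = 9.59 × 1.6 = 15.344 kPa; the same γ' applies in the ½γBN_γ term.
Cohesion term c·N_c = 7 × 38.6 = 270.2 kPa; surcharge term q·N_q = 15.344 × 26.1 = 400.48 kPa; self-weight term 0.5·γ·B·N_γ = 0.5 × 9.59 × 1.65 × 26.2 = 207.29 kPa.
q_ult = 270.2 + 400.48 + 207.29 = 877.97 kPa.
Net ultimate: q_net = 877.97 − 15.344 = 862.62 kPa.
q_all(net) = 862.62 / 2 = 431.31 kPa.

q_all(net) ≈ 430 kPa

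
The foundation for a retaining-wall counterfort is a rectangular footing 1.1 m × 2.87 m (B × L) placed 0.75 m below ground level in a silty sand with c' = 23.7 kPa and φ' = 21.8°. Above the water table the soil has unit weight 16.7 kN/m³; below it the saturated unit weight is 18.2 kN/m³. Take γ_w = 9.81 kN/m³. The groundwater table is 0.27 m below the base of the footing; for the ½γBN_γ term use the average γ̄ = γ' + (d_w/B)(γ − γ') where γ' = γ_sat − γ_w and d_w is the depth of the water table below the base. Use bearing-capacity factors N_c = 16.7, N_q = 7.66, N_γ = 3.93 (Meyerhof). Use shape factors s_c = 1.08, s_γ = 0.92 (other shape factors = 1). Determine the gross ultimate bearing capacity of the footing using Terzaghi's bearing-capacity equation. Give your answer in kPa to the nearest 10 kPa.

q_ult ≈ 540 kPa

Effective surcharge at the founding depth q = γ·D_f = 16.7 × 0.75 = 12.525 kPa.
With d_w = 0.27 m < B, γ̄ = 8.39 + (0.27/1.1) × (16.7 − 8.39) = 10.43 kN/m³.
q_ult = c·N_c·s_c + q·N_q + 0.5·γ·B·N_γ·s_γ
     = 23.7 × 16.7 × 1.08 + 12.525 × 7.66 + 0.5 × 10.43 × 1.1 × 3.93 × 0.92
     = 427.45 + 95.941 + 20.74 = 544.14 kPa.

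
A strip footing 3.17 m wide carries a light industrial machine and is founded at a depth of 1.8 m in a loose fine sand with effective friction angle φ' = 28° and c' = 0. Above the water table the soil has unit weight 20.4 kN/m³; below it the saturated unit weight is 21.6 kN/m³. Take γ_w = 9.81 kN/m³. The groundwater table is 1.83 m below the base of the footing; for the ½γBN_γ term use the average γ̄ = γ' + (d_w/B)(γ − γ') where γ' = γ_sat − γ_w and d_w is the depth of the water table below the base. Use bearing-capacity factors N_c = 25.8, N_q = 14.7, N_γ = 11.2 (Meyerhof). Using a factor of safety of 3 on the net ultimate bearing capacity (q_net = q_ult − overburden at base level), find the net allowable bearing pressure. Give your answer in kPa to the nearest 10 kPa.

q_all(net) ≈ 270 kPa

Effective surcharge at the founding depth q = γ·D_f = 20.4 × 1.8 = 36.72 kPa.
With d_w = 1.83 m < B, γ̄ = 11.79 + (1.83/3.17) × (20.4 − 11.79) = 16.76 kN/m³.
q_ult = q·N_q + 0.5·γ·B·N_γ
     = 36.72 × 14.7 + 0.5 × 16.76 × 3.17 × 11.2
     = 539.78 + 297.53 = 837.32 kPa.
q_net = 837.32 − 36.72 = 800.6 kPa.
q_all(net) = 800.6 / 3 = 266.87 kPa.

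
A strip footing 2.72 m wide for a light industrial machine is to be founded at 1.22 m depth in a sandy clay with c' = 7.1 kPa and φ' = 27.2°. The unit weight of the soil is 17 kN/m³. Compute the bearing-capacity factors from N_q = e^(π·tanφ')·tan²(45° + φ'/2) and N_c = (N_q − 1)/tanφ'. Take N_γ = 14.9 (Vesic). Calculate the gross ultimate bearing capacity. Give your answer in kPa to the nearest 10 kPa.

q_ult ≈ 800 kPa

tan27.2° = 0.5139, so N_q = e^(π×0.5139)·tan²(58.6°) = 5.026 × 2.684 = 13.49.
N_c = (13.49 − 1)/tan27.2° = 24.3.
Effective surcharge at the founding depth q = γ·D_f = 17 × 1.22 = 20.74 kPa.
q_ult = c·N_c + q·N_q + 0.5·γ·B·N_γ
     = 7.1 × 24.3 + 20.74 × 13.488 + 0.5 × 17 × 2.72 × 14.9
     = 172.53 + 279.75 + 344.49 = 796.77 kPa.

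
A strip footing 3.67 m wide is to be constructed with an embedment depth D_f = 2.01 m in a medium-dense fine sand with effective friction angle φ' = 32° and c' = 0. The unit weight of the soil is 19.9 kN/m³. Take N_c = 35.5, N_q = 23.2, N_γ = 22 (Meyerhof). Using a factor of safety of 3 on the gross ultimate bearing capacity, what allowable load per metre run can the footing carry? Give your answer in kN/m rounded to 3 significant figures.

Overburden at base level: q = 19.9 × 2.01 = 39.999 kPa.
Surcharge term q·N_q = 39.999 × 23.2 = 927.98 kPa; self-weight term 0.5·γ·B·N_γ = 0.5 × 19.9 × 3.67 × 22 = 803.36 kPa.
q_ult = 927.98 + 803.36 = 1731.3 kPa.
Gross allowable pressure q_all = 1731.3 / 3 = 577.11 kPa.
Allowable wall load = q_all × B = 577.11 × 3.67 = 2118 kN per metre run.

≈ 2120 kN/m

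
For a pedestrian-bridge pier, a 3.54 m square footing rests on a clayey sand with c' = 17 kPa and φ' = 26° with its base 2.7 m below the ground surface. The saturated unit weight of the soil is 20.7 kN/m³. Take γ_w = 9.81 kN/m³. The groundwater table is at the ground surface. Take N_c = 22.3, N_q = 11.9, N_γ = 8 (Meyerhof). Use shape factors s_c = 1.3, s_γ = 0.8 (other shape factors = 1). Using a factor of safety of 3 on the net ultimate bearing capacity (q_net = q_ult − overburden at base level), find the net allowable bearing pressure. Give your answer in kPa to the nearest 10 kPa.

q_all(net) ≈ 310 kPa

γ' = 20.7 − 9.81 = 10.89 kN/m³ (submerged throughout). q = 10.89 × 2.7 = 29.403 kPa; the same γ' applies in the ½γBN_γ term.
c·N_c·s_c = 17 × 22.3 × 1.3 = 492.83 kPa
q·N_q = 29.403 × 11.9 = 349.9 kPa
0.5·γ·B·N_γ·s_γ = 0.5 × 10.89 × 3.54 × 8 × 0.8 = 123.36 kPa
q_ult = 492.83 + 349.9 + 123.36 = 966.09 kPa.
q_net = 966.09 − 29.403 = 936.68 kPa.
q_all(net) = 936.68 / 3 = 312.23 kPa.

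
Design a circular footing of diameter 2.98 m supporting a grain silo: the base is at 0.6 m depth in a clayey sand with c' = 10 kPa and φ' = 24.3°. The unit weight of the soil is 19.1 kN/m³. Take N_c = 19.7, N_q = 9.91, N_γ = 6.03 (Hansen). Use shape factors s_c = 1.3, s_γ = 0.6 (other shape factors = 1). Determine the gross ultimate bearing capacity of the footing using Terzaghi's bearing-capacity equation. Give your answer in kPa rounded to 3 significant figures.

Effective surcharge at the founding depth q = γ·D_f = 19.1 × 0.6 = 11.46 kPa.
q_ult = c·N_c·s_c + q·N_q + 0.5·γ·B·N_γ·s_γ
     = 10 × 19.7 × 1.3 + 11.46 × 9.91 + 0.5 × 19.1 × 2.98 × 6.03 × 0.6
     = 256.1 + 113.57 + 102.96 = 472.63 kPa.

q_ult ≈ 473 kPa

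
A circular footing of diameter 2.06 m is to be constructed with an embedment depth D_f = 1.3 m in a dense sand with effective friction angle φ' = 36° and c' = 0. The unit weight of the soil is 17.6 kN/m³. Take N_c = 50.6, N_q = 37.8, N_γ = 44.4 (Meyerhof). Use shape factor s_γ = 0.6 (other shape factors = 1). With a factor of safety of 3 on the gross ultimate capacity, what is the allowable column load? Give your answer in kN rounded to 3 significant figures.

Overburden at base level: q = 17.6 × 1.3 = 22.88 kPa.
Surcharge term q·N_q = 22.88 × 37.8 = 864.86 kPa; self-weight term 0.5·γ·B·N_γ·s_γ = 0.5 × 17.6 × 2.06 × 44.4 × 0.6 = 482.93 kPa.
q_ult = 864.86 + 482.93 = 1347.8 kPa.
Gross allowable pressure q_all = 1347.8 / 3 = 449.26 kPa.
Footing area = 3.3329 m², so allowable column load = 449.26 × 3.3329 = 1497.4 kN.

P_all ≈ 1500 kN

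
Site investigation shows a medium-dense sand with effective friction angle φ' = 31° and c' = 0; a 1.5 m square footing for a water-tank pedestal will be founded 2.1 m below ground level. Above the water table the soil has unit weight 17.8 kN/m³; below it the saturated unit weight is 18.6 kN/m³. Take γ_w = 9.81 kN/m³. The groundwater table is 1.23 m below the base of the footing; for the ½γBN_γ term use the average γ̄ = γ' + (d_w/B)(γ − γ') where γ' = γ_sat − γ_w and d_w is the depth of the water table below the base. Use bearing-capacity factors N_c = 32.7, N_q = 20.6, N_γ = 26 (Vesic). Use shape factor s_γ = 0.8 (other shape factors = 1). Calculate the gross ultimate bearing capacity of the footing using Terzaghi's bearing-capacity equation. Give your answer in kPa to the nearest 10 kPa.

q = γ·D_f = 17.8 × 2.1 = 37.38 kPa.
γ' = 8.79 kN/m³; averaging over the depth B below the base, γ̄ = γ' + (d_w/B)(γ − γ') = 16.178 kN/m³.
q·N_q = 37.38 × 20.6 = 770.03 kPa
0.5·γ·B·N_γ·s_γ = 0.5 × 16.178 × 1.5 × 26 × 0.8 = 252.38 kPa
q_ult = 770.03 + 252.38 = 1022.4 kPa.

q_ult ≈ 1020 kPa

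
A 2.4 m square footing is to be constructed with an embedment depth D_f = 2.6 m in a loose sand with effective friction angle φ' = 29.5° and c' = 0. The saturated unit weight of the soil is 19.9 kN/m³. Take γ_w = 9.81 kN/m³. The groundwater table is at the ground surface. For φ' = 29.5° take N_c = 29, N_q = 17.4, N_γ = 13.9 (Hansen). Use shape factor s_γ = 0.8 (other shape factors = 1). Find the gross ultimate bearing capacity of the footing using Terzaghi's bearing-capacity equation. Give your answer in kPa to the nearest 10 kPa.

With the water table at the surface the whole profile is submerged: γ' = 19.9 − 9.81 = 10.09 kN/m³, so q = γ'·D_f = 26.234 kPa; the same γ' applies in the ½γBN_γ term.
q_ult = q·N_q + 0.5·γ·B·N_γ·s_γ
     = 26.234 × 17.4 + 0.5 × 10.09 × 2.4 × 13.9 × 0.8
     = 456.47 + 134.64 = 591.11 kPa.

q_ult ≈ 590 kPa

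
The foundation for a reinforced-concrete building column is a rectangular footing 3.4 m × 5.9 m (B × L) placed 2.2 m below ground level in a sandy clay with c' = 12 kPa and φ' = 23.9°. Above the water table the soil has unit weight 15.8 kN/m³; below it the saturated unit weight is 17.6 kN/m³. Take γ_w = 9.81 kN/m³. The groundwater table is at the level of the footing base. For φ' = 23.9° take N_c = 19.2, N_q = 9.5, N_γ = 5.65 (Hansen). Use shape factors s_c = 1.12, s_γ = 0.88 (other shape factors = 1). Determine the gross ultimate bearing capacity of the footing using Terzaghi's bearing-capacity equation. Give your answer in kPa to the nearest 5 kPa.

Effective surcharge at the founding depth q = γ·D_f = 15.8 × 2.2 = 34.76 kPa.
The water table coincides with the base, so in the self-weight term γ → γ' = 7.79 kN/m³.
q_ult = c·N_c·s_c + q·N_q + 0.5·γ·B·N_γ·s_γ
     = 12 × 19.2 × 1.12 + 34.76 × 9.5 + 0.5 × 7.79 × 3.4 × 5.65 × 0.88
     = 258.05 + 330.22 + 65.844 = 654.11 kPa.

q_ult ≈ 655 kPa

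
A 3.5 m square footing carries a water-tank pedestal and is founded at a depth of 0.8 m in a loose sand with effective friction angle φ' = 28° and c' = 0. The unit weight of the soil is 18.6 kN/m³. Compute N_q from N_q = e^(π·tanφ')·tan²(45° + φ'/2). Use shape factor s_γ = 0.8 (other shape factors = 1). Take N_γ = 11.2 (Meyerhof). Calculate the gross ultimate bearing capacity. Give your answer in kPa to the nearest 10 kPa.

q_ult ≈ 510 kPa

tan28° = 0.5317, so N_q = e^(π×0.5317)·tan²(59°) = 5.314 × 2.77 = 14.72.
q = γ·D_f = 18.6 × 0.8 = 14.88 kPa.
q·N_q = 14.88 × 14.72 = 219.03 kPa
0.5·γ·B·N_γ·s_γ = 0.5 × 18.6 × 3.5 × 11.2 × 0.8 = 291.65 kPa
q_ult = 219.03 + 291.65 = 510.68 kPa.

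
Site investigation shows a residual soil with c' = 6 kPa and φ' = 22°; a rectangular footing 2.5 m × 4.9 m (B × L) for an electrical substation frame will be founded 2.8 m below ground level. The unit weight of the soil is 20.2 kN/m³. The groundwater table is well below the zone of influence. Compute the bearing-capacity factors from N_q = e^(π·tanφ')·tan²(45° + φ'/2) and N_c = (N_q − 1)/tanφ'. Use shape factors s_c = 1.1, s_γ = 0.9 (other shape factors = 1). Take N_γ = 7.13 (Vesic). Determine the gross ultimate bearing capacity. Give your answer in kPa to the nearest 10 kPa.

tan22° = 0.404, so N_q = e^(π×0.404)·tan²(56°) = 3.558 × 2.198 = 7.82.
N_c = (7.82 − 1)/tan22° = 16.88.
Overburden at base level: q = 20.2 × 2.8 = 56.56 kPa.
Cohesion term c·N_c·s_c = 6 × 16.883 × 1.1 = 111.43 kPa; surcharge term q·N_q = 56.56 × 7.8211 = 442.36 kPa; self-weight term 0.5·γ·B·N_γ·s_γ = 0.5 × 20.2 × 2.5 × 7.13 × 0.9 = 162.03 kPa.
q_ult = 111.43 + 442.36 + 162.03 = 715.82 kPa.

q_ult ≈ 720 kPa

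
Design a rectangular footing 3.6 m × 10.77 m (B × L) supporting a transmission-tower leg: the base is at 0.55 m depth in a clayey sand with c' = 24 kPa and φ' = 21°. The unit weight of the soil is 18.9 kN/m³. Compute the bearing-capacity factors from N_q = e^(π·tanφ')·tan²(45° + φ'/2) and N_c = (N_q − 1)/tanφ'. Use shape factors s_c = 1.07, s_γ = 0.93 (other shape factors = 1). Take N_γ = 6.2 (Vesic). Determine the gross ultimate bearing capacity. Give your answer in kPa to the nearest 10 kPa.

q_ult ≈ 680 kPa

tan21° = 0.3839, so N_q = e^(π×0.3839)·tan²(55.5°) = 3.34 × 2.117 = 7.07.
N_c = (7.07 − 1)/tan21° = 15.81.
q = γ·D_f = 18.9 × 0.55 = 10.395 kPa.
c·N_c·s_c = 24 × 15.815 × 1.07 = 406.13 kPa
q·N_q = 10.395 × 7.0708 = 73.501 kPa
0.5·γ·B·N_γ·s_γ = 0.5 × 18.9 × 3.6 × 6.2 × 0.93 = 196.16 kPa
q_ult = 406.13 + 73.501 + 196.16 = 675.79 kPa.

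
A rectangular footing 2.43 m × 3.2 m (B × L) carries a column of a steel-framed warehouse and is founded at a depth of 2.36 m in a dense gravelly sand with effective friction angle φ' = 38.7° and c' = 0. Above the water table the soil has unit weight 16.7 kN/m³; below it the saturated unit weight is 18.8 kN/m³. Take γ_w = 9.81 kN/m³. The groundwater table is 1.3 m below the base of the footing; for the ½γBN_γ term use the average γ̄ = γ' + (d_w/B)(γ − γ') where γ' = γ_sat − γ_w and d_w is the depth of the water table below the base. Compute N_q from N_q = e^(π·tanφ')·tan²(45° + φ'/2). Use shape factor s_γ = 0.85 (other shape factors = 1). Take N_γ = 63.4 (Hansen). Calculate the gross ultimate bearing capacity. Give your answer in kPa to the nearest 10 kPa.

tan38.7° = 0.8012, so N_q = e^(π×0.8012)·tan²(64.35°) = 12.39 × 4.337 = 53.73.
q = γ·D_f = 16.7 × 2.36 = 39.412 kPa.
γ' = 8.99 kN/m³; averaging over the depth B below the base, γ̄ = γ' + (d_w/B)(γ − γ') = 13.115 kN/m³.
q·N_q = 39.412 × 53.733 = 2117.7 kPa
0.5·γ·B·N_γ·s_γ = 0.5 × 13.115 × 2.43 × 63.4 × 0.85 = 858.7 kPa
q_ult = 2117.7 + 858.7 = 2976.4 kPa.

q_ult ≈ 2980 kPa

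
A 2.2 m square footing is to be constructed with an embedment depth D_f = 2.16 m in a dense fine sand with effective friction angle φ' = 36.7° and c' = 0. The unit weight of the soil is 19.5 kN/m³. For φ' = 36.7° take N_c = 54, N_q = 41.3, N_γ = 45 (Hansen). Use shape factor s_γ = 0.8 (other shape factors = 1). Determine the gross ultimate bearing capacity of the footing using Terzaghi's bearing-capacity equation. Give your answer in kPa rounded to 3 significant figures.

q_ult ≈ 2510 kPa

Overburden at base level: q = 19.5 × 2.16 = 42.12 kPa.
Surcharge term q·N_q = 42.12 × 41.3 = 1739.6 kPa; self-weight term 0.5·γ·B·N_γ·s_γ = 0.5 × 19.5 × 2.2 × 45 × 0.8 = 772.2 kPa.
q_ult = 1739.6 + 772.2 = 2511.8 kPa.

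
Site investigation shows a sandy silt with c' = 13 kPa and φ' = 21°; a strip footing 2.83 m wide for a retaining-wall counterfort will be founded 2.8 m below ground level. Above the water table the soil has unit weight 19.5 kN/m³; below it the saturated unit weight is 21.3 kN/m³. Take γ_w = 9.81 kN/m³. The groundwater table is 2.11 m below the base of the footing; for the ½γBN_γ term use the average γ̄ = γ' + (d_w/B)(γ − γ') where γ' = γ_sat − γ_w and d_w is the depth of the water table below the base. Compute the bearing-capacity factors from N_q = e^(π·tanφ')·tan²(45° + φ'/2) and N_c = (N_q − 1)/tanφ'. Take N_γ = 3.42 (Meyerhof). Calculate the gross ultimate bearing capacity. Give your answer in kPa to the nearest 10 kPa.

tan21° = 0.3839, so N_q = e^(π×0.3839)·tan²(55.5°) = 3.34 × 2.117 = 7.07.
N_c = (7.07 − 1)/tan21° = 15.81.
q = γ·D_f = 19.5 × 2.8 = 54.6 kPa.
γ' = 11.49 kN/m³; averaging over the depth B below the base, γ̄ = γ' + (d_w/B)(γ − γ') = 17.462 kN/m³.
c·N_c = 13 × 15.815 = 205.59 kPa
q·N_q = 54.6 × 7.0708 = 386.06 kPa
0.5·γ·B·N_γ = 0.5 × 17.462 × 2.83 × 3.42 = 84.504 kPa
q_ult = 205.59 + 386.06 + 84.504 = 676.16 kPa.

q_ult ≈ 680 kPa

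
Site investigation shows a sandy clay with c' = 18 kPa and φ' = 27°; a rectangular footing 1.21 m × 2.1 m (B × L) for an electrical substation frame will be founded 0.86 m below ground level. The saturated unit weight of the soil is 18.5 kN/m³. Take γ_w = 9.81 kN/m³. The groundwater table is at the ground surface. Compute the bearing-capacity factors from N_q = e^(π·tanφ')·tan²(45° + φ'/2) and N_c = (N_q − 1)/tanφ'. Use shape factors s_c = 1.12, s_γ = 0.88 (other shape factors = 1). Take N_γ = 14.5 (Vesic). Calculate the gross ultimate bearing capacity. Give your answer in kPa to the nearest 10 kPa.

q_ult ≈ 650 kPa

tan27° = 0.5095, so N_q = e^(π×0.5095)·tan²(58.5°) = 4.957 × 2.663 = 13.2.
N_c = (13.2 − 1)/tan27° = 23.94.
Water table at ground surface, so effective unit weight γ' = 18.5 − 9.81 = 8.69 kN/m³ is used throughout; overburden q = 8.69 × 0.86 = 7.4734 kPa; the same γ' applies in the ½γBN_γ term.
Cohesion term c·N_c·s_c = 18 × 23.942 × 1.12 = 482.67 kPa; surcharge term q·N_q = 7.4734 × 13.199 = 98.643 kPa; self-weight term 0.5·γ·B·N_γ·s_γ = 0.5 × 8.69 × 1.21 × 14.5 × 0.88 = 67.085 kPa.
q_ult = 482.67 + 98.643 + 67.085 = 648.4 kPa.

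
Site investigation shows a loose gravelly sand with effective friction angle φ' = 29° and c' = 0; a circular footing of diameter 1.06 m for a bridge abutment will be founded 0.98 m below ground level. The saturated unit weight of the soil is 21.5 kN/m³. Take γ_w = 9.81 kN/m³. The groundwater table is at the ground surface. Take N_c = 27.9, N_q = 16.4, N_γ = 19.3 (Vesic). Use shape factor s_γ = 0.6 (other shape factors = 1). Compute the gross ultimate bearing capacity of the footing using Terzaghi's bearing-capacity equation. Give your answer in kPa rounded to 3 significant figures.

Water table at ground surface, so effective unit weight γ' = 21.5 − 9.81 = 11.69 kN/m³ is used throughout; overburden q = 11.69 × 0.98 = 11.456 kPa; the same γ' applies in the ½γBN_γ term.
Surcharge term q·N_q = 11.456 × 16.4 = 187.88 kPa; self-weight term 0.5·γ·B·N_γ·s_γ = 0.5 × 11.69 × 1.06 × 19.3 × 0.6 = 71.746 kPa.
q_ult = 187.88 + 71.746 = 259.63 kPa.

q_ult ≈ 260 kPa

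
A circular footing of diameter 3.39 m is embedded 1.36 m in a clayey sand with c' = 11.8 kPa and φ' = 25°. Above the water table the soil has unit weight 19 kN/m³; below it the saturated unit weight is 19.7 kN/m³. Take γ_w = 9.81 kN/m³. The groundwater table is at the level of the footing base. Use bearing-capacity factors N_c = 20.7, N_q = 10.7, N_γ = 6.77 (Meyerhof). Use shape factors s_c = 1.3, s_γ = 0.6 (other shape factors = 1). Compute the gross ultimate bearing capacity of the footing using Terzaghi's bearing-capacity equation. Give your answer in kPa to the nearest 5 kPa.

q_ult ≈ 660 kPa

q = γ·D_f = 19 × 1.36 = 25.84 kPa.
For the ½γBN_γ term take γ' = 19.7 − 9.81 = 9.89 kN/m³ (soil below base is submerged).
c·N_c·s_c = 11.8 × 20.7 × 1.3 = 317.54 kPa
q·N_q = 25.84 × 10.7 = 276.49 kPa
0.5·γ·B·N_γ·s_γ = 0.5 × 9.89 × 3.39 × 6.77 × 0.6 = 68.094 kPa
q_ult = 317.54 + 276.49 + 68.094 = 662.12 kPa.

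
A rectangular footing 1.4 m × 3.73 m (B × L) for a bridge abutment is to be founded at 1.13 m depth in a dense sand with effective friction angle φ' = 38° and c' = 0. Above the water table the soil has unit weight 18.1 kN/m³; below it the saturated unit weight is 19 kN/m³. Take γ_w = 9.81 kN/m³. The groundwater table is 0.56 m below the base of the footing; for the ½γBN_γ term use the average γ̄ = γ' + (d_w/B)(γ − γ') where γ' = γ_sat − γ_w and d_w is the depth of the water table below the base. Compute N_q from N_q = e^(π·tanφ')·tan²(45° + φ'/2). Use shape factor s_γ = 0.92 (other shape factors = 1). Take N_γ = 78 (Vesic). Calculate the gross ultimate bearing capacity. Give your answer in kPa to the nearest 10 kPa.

q_ult ≈ 1640 kPa

tan38° = 0.7813, so N_q = e^(π×0.7813)·tan²(64°) = 11.64 × 4.204 = 48.93.
Overburden at base level: q = 18.1 × 1.13 = 20.453 kPa.
The water table is 0.56 m below the base (< B = 1.4 m), so the ½γBN_γ term uses γ̄ = γ' + (d_w/B)(γ − γ') = 9.19 + (0.56/1.4)(18.1 − 9.19) = 12.754 kN/m³.
Surcharge term q·N_q = 20.453 × 48.933 = 1000.8 kPa; self-weight term 0.5·γ·B·N_γ·s_γ = 0.5 × 12.754 × 1.4 × 78 × 0.92 = 640.66 kPa.
q_ult = 1000.8 + 640.66 = 1641.5 kPa.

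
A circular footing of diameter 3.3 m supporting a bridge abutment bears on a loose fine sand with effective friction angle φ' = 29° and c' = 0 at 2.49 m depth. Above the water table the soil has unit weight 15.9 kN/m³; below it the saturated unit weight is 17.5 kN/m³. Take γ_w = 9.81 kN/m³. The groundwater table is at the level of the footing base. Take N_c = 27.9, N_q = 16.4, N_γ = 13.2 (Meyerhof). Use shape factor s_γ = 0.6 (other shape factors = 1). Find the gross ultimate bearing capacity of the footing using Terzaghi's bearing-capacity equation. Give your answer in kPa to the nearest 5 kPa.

q = γ·D_f = 15.9 × 2.49 = 39.591 kPa.
For the ½γBN_γ term take γ' = 17.5 − 9.81 = 7.69 kN/m³ (soil below base is submerged).
q·N_q = 39.591 × 16.4 = 649.29 kPa
0.5·γ·B·N_γ·s_γ = 0.5 × 7.69 × 3.3 × 13.2 × 0.6 = 100.49 kPa
q_ult = 649.29 + 100.49 = 749.79 kPa.

q_ult ≈ 750 kPa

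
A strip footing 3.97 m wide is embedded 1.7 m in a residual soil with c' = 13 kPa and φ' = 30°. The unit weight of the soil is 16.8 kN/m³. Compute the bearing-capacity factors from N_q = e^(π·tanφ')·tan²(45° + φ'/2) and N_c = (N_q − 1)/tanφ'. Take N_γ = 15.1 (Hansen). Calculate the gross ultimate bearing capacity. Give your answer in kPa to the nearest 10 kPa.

q_ult ≈ 1420 kPa

tan30° = 0.5774, so N_q = e^(π×0.5774)·tan²(60°) = 6.134 × 3.0 = 18.4.
N_c = (18.4 − 1)/tan30° = 30.14.
Overburden at base level: q = 16.8 × 1.7 = 28.56 kPa.
Cohesion term c·N_c = 13 × 30.14 = 391.82 kPa; surcharge term q·N_q = 28.56 × 18.401 = 525.54 kPa; self-weight term 0.5·γ·B·N_γ = 0.5 × 16.8 × 3.97 × 15.1 = 503.55 kPa.
q_ult = 391.82 + 525.54 + 503.55 = 1420.9 kPa.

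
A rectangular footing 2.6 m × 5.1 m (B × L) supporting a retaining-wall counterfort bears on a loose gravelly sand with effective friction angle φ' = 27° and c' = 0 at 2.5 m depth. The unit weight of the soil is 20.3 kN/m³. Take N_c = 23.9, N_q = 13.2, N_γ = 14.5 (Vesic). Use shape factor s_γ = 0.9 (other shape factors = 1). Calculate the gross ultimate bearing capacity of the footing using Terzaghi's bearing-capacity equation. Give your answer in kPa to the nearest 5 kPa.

q_ult ≈ 1015 kPa

Effective surcharge at the founding depth q = γ·D_f = 20.3 × 2.5 = 50.75 kPa.
q_ult = q·N_q + 0.5·γ·B·N_γ·s_γ
     = 50.75 × 13.2 + 0.5 × 20.3 × 2.6 × 14.5 × 0.9
     = 669.9 + 344.39 = 1014.3 kPa.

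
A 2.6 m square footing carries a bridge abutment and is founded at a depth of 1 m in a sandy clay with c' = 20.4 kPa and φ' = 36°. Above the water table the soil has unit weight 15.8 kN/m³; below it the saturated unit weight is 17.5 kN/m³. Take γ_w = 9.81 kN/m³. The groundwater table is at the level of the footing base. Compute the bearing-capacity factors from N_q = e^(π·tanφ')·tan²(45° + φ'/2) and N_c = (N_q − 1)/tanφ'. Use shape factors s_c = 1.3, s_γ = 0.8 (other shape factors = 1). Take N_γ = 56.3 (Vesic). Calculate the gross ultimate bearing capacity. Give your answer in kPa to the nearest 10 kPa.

q_ult ≈ 2390 kPa

tan36° = 0.7265, so N_q = e^(π×0.7265)·tan²(63°) = 9.801 × 3.852 = 37.75.
N_c = (37.75 − 1)/tan36° = 50.59.
Effective surcharge at the founding depth q = γ·D_f = 15.8 × 1 = 15.8 kPa.
The water table coincides with the base, so in the self-weight term γ → γ' = 7.69 kN/m³.
q_ult = c·N_c·s_c + q·N_q + 0.5·γ·B·N_γ·s_γ
     = 20.4 × 50.585 × 1.3 + 15.8 × 37.752 + 0.5 × 7.69 × 2.6 × 56.3 × 0.8
     = 1341.5 + 596.49 + 450.26 = 2388.3 kPa.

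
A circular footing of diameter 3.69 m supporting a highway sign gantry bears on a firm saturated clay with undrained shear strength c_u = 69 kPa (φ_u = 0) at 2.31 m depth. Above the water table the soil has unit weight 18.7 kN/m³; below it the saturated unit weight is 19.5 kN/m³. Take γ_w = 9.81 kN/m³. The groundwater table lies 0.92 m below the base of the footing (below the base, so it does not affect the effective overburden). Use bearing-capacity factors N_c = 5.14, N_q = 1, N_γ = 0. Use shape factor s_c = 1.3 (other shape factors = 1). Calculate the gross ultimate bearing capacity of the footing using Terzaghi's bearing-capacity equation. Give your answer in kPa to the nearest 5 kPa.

q = γ·D_f = 18.7 × 2.31 = 43.197 kPa.
c·N_c·s_c = 69 × 5.14 × 1.3 = 461.06 kPa
q·N_q = 43.197 × 1 = 43.197 kPa
q_ult = 461.06 + 43.197 = 504.25 kPa.

q_ult ≈ 505 kPa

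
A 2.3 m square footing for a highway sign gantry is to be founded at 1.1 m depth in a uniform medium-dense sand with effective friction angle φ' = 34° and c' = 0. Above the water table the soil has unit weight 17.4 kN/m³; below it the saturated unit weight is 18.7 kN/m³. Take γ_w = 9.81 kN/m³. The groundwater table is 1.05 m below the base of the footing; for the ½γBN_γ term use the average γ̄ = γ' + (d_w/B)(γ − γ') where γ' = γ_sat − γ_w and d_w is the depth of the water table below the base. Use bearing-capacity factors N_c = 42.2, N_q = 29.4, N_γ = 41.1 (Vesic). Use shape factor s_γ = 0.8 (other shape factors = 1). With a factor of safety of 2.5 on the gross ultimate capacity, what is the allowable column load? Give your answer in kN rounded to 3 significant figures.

Overburden at base level: q = 17.4 × 1.1 = 19.14 kPa.
The water table is 1.05 m below the base (< B = 2.3 m), so the ½γBN_γ term uses γ̄ = γ' + (d_w/B)(γ − γ') = 8.89 + (1.05/2.3)(17.4 − 8.89) = 12.775 kN/m³.
Surcharge term q·N_q = 19.14 × 29.4 = 562.72 kPa; self-weight term 0.5·γ·B·N_γ·s_γ = 0.5 × 12.775 × 2.3 × 41.1 × 0.8 = 483.05 kPa.
q_ult = 562.72 + 483.05 = 1045.8 kPa.
Gross allowable pressure q_all = 1045.8 / 2.5 = 418.31 kPa.
Footing area = 5.29 m², so allowable column load = 418.31 × 5.29 = 2212.8 kN.

P_all ≈ 2210 kN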